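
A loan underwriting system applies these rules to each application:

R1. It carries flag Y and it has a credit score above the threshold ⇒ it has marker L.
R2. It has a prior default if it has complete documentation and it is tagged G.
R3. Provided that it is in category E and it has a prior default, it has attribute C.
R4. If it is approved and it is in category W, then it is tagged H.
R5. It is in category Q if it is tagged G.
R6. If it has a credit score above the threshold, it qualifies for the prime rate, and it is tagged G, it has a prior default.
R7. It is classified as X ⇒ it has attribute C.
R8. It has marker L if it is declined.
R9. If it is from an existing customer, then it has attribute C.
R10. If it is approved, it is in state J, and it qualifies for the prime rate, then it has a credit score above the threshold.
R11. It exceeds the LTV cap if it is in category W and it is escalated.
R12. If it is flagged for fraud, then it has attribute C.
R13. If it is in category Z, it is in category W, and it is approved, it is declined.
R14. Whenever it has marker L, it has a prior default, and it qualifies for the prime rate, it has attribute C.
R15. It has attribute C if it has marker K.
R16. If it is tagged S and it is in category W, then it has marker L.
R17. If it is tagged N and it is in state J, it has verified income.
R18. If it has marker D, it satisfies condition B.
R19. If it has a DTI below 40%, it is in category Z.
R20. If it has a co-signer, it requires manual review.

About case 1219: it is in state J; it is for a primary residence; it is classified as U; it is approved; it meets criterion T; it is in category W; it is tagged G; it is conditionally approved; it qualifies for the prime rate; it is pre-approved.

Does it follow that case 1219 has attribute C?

No

Forward chaining from the given facts derives: is tagged H, is in category Q, has a credit score above the threshold, has a prior default.
Rules concluding "it has attribute C": R3 needs "it is in category E"; R7 needs "it is classified as X"; R9 needs "it is from an existing customer"; R12 needs "it is flagged for fraud"; R14 needs "it has marker L"; R15 needs "it has marker K" — none of these are established.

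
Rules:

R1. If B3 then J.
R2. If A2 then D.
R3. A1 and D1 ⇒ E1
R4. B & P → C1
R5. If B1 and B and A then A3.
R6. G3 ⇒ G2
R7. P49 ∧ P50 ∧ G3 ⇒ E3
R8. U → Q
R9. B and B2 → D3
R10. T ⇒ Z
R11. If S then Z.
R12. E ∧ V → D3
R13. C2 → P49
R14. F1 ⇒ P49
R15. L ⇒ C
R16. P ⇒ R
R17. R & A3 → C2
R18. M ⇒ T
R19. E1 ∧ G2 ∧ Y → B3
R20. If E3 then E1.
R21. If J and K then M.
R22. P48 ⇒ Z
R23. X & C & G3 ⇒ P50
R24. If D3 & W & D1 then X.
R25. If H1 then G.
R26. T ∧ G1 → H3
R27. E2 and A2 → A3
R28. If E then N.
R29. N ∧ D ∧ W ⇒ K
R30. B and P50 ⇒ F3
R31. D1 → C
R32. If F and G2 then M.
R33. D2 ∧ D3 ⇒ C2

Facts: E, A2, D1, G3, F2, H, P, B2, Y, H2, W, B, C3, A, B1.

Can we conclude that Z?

D  (by R2: A2)
A3  (by R5: B1, B, A)
G2  (by R6: G3)
D3  (by R9: B, B2)
R  (by R16: P)
C2  (by R17: R, A3)
X  (by R24: D3, W, D1)
N  (by R28: E)
K  (by R29: N, D, W)
C  (by R31: D1)
P49  (by R13: C2)
P50  (by R23: X, C, G3)
E3  (by R7: P49, P50, G3)
E1  (by R20: E3)
B3  (by R19: E1, G2, Y)
J  (by R1: B3)
M  (by R21: J, K)
T  (by R18: M)
Z  (by R10: T)

Yes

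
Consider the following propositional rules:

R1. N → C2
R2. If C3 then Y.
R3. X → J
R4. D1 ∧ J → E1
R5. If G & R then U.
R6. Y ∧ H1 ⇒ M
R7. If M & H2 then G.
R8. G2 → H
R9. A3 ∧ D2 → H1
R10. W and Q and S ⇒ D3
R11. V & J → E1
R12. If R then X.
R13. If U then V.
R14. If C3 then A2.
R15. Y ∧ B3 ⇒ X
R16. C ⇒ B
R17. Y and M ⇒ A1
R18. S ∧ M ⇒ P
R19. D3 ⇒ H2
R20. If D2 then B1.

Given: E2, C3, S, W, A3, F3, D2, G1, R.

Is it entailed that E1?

No

Forward chaining from the given facts derives: Y, H1, X, A2, B1, J, M, A1, P.
Rules concluding E1: R4 needs D1; R11 needs V — none of these are established.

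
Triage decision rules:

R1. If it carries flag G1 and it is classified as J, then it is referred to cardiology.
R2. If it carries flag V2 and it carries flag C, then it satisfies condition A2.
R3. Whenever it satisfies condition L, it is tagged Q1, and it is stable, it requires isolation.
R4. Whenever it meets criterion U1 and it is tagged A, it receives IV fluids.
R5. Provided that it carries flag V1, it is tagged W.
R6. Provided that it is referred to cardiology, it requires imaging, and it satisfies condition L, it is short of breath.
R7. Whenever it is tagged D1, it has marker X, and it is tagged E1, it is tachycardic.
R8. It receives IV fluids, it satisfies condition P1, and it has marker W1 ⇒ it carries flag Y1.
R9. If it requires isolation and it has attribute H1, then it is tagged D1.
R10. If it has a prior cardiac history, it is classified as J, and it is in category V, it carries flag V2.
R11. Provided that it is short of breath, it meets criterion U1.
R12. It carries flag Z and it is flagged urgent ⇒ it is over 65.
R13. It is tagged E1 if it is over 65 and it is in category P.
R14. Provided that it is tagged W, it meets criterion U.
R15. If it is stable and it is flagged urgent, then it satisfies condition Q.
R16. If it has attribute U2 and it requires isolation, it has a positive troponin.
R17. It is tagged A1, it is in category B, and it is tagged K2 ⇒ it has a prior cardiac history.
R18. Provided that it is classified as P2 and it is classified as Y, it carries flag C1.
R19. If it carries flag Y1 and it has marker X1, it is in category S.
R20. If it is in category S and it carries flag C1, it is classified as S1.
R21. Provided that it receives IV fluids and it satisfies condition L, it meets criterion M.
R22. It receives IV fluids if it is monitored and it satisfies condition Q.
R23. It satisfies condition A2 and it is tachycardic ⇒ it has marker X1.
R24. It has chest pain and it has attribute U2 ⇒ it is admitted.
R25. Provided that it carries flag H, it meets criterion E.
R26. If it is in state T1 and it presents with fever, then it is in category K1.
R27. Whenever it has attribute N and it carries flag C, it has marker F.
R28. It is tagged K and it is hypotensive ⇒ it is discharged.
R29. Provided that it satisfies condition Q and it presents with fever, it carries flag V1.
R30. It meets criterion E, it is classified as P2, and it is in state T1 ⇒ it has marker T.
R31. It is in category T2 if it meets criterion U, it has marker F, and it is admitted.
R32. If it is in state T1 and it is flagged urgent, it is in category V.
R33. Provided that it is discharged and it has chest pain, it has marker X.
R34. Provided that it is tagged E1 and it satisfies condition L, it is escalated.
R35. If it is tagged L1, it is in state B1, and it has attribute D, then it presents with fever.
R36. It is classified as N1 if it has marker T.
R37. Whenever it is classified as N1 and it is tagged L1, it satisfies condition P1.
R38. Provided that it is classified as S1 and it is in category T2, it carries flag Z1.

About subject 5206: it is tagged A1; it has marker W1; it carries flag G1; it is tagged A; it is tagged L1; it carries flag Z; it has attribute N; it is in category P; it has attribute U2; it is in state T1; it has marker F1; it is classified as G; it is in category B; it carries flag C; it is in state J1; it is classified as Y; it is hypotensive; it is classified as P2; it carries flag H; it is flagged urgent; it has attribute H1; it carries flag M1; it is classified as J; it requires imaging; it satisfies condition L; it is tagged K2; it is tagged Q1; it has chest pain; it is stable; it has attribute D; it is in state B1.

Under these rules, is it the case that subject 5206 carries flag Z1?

No

Forward chaining from the given facts derives: is referred to cardiology, requires isolation, is short of breath, is tagged D1, meets criterion U1, is over 65, is tagged E1, satisfies condition Q, has a positive troponin, has a prior cardiac history, carries flag C1, is admitted, meets criterion E, has marker F, has marker T, is in category V, is escalated, presents with fever, is classified as N1, satisfies condition P1, receives IV fluids, carries flag Y1, carries flag V2, meets criterion M, is in category K1, carries flag V1, satisfies condition A2, is tagged W, meets criterion U, is in category T2.
The only rule concluding "it carries flag Z1" is R38, which needs "it is classified as S1"; that is never established.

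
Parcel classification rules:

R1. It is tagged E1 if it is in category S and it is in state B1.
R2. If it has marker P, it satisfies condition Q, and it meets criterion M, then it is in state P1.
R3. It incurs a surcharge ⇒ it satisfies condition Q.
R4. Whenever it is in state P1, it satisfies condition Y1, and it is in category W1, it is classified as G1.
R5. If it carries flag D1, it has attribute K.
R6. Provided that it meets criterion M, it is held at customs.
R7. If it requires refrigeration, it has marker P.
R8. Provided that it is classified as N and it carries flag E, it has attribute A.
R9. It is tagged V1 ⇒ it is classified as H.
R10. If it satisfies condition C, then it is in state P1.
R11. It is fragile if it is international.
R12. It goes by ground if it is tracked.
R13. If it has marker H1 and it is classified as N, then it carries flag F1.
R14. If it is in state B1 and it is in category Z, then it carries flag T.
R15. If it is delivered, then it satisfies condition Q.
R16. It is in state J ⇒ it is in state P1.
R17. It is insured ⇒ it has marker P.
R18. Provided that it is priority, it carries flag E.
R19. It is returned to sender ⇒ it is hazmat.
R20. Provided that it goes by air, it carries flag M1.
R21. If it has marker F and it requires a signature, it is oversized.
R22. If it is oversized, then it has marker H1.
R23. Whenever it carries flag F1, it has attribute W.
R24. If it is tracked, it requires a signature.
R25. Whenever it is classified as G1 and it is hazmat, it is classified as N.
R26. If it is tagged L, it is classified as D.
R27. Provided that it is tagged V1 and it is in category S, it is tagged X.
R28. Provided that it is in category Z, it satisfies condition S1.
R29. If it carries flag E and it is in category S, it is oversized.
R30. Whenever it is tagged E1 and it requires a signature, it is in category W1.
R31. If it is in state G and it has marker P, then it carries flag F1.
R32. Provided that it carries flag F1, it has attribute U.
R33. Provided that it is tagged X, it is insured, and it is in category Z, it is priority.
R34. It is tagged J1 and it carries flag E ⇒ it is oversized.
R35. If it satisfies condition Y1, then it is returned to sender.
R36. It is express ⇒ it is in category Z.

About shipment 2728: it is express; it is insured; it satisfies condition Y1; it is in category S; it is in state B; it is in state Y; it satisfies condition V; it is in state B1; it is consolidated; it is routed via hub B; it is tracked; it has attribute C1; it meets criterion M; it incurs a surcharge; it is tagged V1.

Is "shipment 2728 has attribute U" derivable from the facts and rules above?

By R1 (it is in category S, it is in state B1): it is tagged E1.
By R3 (it incurs a surcharge): it satisfies condition Q.
By R17 (it is insured): it has marker P.
By R24 (it is tracked): it requires a signature.
By R27 (it is tagged V1, it is in category S): it is tagged X.
By R30 (it is tagged E1, it requires a signature): it is in category W1.
By R35 (it satisfies condition Y1): it is returned to sender.
By R36 (it is express): it is in category Z.
By R2 (it has marker P, it satisfies condition Q, it meets criterion M): it is in state P1.
By R4 (it is in state P1, it satisfies condition Y1, it is in category W1): it is classified as G1.
By R19 (it is returned to sender): it is hazmat.
By R25 (it is classified as G1, it is hazmat): it is classified as N.
By R33 (it is tagged X, it is insured, it is in category Z): it is priority.
By R18 (it is priority): it carries flag E.
By R29 (it carries flag E, it is in category S): it is oversized.
By R22 (it is oversized): it has marker H1.
By R13 (it has marker H1, it is classified as N): it carries flag F1.
By R32 (it carries flag F1): it has attribute U.

Yes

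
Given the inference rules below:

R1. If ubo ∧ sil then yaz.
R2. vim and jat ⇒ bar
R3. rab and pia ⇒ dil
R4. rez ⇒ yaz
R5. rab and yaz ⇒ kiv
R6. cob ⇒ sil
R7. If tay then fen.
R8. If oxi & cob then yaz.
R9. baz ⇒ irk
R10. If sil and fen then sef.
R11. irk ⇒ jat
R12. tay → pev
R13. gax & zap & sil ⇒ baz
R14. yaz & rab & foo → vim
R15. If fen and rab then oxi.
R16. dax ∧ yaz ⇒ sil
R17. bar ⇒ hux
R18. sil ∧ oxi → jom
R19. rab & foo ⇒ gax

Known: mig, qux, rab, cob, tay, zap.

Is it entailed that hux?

No

Forward chaining from the given facts derives: sil, fen, sef, pev, oxi, jom, yaz, kiv.
The only rule concluding hux is R17, which needs bar; that is never established.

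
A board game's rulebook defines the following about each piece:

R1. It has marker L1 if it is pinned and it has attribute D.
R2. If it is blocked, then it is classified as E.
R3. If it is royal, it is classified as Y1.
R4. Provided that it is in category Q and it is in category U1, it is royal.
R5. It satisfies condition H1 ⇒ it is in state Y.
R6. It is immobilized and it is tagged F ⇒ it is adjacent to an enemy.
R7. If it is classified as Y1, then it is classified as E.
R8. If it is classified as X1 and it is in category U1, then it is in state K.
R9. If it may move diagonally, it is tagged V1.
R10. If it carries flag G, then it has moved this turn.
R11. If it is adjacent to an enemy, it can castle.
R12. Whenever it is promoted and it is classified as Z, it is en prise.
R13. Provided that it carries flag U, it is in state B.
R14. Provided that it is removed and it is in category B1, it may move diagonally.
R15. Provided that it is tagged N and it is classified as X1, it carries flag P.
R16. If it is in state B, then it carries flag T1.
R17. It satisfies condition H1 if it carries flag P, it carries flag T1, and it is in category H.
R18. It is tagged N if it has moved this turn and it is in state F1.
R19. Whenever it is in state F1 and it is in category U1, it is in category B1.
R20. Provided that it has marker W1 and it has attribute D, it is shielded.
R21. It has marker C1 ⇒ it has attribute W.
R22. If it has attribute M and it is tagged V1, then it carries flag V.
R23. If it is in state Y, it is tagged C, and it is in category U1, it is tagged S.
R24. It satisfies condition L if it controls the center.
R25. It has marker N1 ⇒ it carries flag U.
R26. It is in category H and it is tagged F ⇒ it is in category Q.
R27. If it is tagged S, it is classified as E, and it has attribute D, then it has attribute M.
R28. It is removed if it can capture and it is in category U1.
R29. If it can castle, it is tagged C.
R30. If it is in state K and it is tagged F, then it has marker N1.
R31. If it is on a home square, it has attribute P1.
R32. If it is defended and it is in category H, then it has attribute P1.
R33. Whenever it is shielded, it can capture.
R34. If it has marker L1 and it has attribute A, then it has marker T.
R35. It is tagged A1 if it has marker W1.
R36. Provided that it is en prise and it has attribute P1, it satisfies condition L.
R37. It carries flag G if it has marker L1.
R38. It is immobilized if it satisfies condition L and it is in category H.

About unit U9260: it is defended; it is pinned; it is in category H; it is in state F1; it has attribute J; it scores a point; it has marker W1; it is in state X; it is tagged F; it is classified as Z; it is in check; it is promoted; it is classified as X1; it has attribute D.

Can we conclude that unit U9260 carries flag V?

Forward chaining from the given facts derives: has marker L1, is en prise, is shielded, is in category Q, has attribute P1, can capture, is tagged A1, satisfies condition L, carries flag G, is immobilized, is adjacent to an enemy, has moved this turn, can castle, is tagged N, is tagged C, carries flag P.
The only rule concluding "it carries flag V" is R22, which needs "it has attribute M"; that is never established.

No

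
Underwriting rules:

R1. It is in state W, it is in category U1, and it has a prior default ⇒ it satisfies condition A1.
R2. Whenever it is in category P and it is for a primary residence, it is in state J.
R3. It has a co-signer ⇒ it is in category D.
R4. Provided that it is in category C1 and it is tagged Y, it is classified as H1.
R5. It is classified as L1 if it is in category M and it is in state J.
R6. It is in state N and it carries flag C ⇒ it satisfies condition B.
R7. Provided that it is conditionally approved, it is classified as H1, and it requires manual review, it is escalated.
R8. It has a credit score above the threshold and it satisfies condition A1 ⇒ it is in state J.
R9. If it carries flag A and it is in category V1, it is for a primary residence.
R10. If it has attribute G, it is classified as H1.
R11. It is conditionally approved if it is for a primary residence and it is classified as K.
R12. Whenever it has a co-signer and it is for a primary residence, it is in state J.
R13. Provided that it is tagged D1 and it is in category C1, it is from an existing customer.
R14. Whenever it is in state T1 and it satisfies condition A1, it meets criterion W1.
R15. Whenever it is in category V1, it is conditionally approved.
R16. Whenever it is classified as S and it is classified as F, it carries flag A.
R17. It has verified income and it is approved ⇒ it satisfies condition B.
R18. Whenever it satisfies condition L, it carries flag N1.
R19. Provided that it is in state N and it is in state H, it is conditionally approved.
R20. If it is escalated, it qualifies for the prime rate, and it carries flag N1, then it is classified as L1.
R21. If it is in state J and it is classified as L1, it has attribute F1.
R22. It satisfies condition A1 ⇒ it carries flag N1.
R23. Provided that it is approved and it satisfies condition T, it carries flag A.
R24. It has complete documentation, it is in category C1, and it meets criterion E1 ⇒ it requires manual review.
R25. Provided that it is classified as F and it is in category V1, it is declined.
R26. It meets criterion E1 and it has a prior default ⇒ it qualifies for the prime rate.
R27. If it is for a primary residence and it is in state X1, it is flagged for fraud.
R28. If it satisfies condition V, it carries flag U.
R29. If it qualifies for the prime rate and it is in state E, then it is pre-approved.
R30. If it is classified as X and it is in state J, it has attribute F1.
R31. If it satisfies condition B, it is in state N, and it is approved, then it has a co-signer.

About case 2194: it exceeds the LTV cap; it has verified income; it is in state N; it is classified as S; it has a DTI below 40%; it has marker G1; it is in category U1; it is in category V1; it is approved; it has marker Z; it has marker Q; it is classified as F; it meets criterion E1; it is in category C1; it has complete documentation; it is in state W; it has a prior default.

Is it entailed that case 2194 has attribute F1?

Forward chaining from the given facts derives: satisfies condition A1, is conditionally approved, carries flag A, satisfies condition B, carries flag N1, requires manual review, is declined, qualifies for the prime rate, has a co-signer, is in category D, is for a primary residence, is in state J.
Rules concluding "it has attribute F1": R21 needs "it is classified as L1"; R30 needs "it is classified as X" — none of these are established.

No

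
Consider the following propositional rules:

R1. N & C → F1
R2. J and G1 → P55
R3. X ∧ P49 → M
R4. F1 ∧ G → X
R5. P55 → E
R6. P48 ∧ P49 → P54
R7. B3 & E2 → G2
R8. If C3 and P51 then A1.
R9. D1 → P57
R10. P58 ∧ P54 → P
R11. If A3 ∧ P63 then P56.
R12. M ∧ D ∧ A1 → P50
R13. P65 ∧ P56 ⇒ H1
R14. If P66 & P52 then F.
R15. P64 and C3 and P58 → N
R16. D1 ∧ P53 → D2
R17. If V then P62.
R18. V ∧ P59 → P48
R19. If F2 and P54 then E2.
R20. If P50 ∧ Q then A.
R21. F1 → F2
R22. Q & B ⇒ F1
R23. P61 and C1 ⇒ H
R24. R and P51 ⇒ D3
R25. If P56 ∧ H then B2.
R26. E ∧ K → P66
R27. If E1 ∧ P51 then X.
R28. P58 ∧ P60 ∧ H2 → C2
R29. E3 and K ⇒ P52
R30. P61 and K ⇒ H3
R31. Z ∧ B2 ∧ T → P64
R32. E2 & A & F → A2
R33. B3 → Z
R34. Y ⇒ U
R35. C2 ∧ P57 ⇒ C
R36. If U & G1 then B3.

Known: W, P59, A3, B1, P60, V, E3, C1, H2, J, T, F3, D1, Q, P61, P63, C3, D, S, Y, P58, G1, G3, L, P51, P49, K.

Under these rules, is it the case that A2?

Forward chaining from the given facts derives: P55, E, A1, P57, P56, P62, P48, H, B2, P66, C2, P52, H3, U, C, B3, P54, P, F, Z, P64, N, F1, F2, E2, G2.
The only rule concluding A2 is R32, which needs A; that is never established.

No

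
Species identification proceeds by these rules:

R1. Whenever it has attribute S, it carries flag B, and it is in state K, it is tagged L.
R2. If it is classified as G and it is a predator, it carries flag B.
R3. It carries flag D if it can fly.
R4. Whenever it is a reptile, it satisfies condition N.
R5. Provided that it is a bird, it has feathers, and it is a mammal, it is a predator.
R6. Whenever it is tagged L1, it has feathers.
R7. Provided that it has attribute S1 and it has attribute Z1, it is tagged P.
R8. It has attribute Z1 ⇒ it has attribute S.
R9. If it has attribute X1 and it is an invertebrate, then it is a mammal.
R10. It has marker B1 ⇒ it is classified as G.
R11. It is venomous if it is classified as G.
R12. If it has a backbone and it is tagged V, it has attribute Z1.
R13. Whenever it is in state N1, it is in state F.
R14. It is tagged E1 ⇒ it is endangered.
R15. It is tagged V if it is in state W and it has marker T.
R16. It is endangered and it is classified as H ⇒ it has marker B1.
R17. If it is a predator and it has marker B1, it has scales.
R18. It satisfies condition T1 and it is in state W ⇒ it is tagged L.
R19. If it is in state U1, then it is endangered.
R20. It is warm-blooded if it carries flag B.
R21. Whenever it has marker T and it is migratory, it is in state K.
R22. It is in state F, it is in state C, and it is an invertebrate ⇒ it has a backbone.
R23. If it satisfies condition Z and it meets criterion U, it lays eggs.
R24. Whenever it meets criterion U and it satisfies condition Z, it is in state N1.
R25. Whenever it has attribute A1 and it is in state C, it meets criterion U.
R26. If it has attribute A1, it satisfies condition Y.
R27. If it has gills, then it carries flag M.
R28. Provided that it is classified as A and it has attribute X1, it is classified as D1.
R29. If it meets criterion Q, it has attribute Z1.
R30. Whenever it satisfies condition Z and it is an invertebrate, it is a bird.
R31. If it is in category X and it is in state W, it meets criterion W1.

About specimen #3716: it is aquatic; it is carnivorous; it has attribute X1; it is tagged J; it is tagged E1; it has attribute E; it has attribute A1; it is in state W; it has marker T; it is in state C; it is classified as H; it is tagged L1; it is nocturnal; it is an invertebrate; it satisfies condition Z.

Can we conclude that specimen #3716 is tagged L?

Forward chaining from the given facts derives: has feathers, is a mammal, is endangered, is tagged V, has marker B1, meets criterion U, satisfies condition Y, is a bird, is a predator, is classified as G, is venomous, has scales, lays eggs, is in state N1, carries flag B, is in state F, is warm-blooded, has a backbone, has attribute Z1, has attribute S.
Rules concluding "it is tagged L": R1 needs "it is in state K"; R18 needs "it satisfies condition T1" — none of these are established.

No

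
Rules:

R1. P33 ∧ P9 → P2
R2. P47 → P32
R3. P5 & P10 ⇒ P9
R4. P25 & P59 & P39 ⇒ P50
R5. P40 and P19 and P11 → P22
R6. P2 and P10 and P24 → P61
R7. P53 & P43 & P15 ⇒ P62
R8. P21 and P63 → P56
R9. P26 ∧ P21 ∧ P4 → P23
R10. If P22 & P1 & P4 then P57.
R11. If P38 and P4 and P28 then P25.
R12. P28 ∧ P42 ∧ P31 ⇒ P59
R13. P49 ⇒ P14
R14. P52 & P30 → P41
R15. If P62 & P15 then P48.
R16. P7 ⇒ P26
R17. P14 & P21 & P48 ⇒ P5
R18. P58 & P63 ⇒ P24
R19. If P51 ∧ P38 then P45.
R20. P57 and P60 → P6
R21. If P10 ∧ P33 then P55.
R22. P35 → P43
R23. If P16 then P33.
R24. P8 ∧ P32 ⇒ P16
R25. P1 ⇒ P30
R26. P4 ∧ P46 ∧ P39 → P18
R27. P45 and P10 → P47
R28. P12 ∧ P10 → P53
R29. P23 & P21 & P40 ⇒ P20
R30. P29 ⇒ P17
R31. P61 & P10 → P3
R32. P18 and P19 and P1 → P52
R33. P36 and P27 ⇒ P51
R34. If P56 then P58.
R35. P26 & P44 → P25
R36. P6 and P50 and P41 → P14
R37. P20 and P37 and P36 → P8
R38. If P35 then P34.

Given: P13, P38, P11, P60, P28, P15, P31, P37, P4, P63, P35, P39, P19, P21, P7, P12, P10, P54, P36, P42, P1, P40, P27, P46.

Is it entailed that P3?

P22  (by R5: P40, P19, P11)
P56  (by R8: P21, P63)
P57  (by R10: P22, P1, P4)
P25  (by R11: P38, P4, P28)
P59  (by R12: P28, P42, P31)
P26  (by R16: P7)
P6  (by R20: P57, P60)
P43  (by R22: P35)
P30  (by R25: P1)
P18  (by R26: P4, P46, P39)
P53  (by R28: P12, P10)
P52  (by R32: P18, P19, P1)
P51  (by R33: P36, P27)
P58  (by R34: P56)
P50  (by R4: P25, P59, P39)
P62  (by R7: P53, P43, P15)
P23  (by R9: P26, P21, P4)
P41  (by R14: P52, P30)
P48  (by R15: P62, P15)
P24  (by R18: P58, P63)
P45  (by R19: P51, P38)
P47  (by R27: P45, P10)
P20  (by R29: P23, P21, P40)
P14  (by R36: P6, P50, P41)
P8  (by R37: P20, P37, P36)
P32  (by R2: P47)
P5  (by R17: P14, P21, P48)
P16  (by R24: P8, P32)
P9  (by R3: P5, P10)
P33  (by R23: P16)
P2  (by R1: P33, P9)
P61  (by R6: P2, P10, P24)
P3  (by R31: P61, P10)

Yes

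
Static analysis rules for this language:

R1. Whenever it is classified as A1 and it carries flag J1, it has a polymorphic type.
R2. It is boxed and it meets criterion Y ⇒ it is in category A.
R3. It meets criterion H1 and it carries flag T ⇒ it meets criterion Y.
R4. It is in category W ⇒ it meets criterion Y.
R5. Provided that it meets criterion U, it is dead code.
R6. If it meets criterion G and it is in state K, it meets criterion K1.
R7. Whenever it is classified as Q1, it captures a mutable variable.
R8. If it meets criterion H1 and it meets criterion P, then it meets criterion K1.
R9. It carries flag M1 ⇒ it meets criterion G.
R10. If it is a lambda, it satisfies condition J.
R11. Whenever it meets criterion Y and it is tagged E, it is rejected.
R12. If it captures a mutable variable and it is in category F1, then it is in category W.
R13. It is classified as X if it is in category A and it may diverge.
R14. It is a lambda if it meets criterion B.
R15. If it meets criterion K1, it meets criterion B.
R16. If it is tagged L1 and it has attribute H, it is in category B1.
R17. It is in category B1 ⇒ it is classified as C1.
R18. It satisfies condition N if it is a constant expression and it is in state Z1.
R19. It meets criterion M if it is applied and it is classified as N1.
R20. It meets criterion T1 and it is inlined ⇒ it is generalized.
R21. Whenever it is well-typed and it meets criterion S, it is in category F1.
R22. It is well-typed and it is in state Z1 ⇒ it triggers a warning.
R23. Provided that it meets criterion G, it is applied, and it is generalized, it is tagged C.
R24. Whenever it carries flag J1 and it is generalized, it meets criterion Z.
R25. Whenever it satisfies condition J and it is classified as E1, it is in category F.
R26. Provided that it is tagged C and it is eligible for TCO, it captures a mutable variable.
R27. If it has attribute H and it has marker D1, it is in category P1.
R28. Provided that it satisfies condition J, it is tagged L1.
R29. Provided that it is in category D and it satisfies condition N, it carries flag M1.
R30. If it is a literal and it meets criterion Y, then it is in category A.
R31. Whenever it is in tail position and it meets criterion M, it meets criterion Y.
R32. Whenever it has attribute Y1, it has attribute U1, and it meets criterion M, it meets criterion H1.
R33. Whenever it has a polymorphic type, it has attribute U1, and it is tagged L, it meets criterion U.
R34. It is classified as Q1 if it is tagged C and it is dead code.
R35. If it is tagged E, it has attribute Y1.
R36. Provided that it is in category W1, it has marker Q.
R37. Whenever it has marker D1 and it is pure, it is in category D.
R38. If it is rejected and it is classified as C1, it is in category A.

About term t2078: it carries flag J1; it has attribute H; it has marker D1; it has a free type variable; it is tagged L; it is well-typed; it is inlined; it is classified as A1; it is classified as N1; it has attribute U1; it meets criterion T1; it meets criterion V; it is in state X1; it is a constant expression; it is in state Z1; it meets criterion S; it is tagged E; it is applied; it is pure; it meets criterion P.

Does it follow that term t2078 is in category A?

Yes

By R1 (it is classified as A1, it carries flag J1): it has a polymorphic type.
By R18 (it is a constant expression, it is in state Z1): it satisfies condition N.
By R19 (it is applied, it is classified as N1): it meets criterion M.
By R20 (it meets criterion T1, it is inlined): it is generalized.
By R21 (it is well-typed, it meets criterion S): it is in category F1.
By R33 (it has a polymorphic type, it has attribute U1, it is tagged L): it meets criterion U.
By R35 (it is tagged E): it has attribute Y1.
By R37 (it has marker D1, it is pure): it is in category D.
By R5 (it meets criterion U): it is dead code.
By R29 (it is in category D, it satisfies condition N): it carries flag M1.
By R32 (it has attribute Y1, it has attribute U1, it meets criterion M): it meets criterion H1.
By R8 (it meets criterion H1, it meets criterion P): it meets criterion K1.
By R9 (it carries flag M1): it meets criterion G.
By R15 (it meets criterion K1): it meets criterion B.
By R23 (it meets criterion G, it is applied, it is generalized): it is tagged C.
By R34 (it is tagged C, it is dead code): it is classified as Q1.
By R7 (it is classified as Q1): it captures a mutable variable.
By R12 (it captures a mutable variable, it is in category F1): it is in category W.
By R14 (it meets criterion B): it is a lambda.
By R4 (it is in category W): it meets criterion Y.
By R10 (it is a lambda): it satisfies condition J.
By R11 (it meets criterion Y, it is tagged E): it is rejected.
By R28 (it satisfies condition J): it is tagged L1.
By R16 (it is tagged L1, it has attribute H): it is in category B1.
By R17 (it is in category B1): it is classified as C1.
By R38 (it is rejected, it is classified as C1): it is in category A.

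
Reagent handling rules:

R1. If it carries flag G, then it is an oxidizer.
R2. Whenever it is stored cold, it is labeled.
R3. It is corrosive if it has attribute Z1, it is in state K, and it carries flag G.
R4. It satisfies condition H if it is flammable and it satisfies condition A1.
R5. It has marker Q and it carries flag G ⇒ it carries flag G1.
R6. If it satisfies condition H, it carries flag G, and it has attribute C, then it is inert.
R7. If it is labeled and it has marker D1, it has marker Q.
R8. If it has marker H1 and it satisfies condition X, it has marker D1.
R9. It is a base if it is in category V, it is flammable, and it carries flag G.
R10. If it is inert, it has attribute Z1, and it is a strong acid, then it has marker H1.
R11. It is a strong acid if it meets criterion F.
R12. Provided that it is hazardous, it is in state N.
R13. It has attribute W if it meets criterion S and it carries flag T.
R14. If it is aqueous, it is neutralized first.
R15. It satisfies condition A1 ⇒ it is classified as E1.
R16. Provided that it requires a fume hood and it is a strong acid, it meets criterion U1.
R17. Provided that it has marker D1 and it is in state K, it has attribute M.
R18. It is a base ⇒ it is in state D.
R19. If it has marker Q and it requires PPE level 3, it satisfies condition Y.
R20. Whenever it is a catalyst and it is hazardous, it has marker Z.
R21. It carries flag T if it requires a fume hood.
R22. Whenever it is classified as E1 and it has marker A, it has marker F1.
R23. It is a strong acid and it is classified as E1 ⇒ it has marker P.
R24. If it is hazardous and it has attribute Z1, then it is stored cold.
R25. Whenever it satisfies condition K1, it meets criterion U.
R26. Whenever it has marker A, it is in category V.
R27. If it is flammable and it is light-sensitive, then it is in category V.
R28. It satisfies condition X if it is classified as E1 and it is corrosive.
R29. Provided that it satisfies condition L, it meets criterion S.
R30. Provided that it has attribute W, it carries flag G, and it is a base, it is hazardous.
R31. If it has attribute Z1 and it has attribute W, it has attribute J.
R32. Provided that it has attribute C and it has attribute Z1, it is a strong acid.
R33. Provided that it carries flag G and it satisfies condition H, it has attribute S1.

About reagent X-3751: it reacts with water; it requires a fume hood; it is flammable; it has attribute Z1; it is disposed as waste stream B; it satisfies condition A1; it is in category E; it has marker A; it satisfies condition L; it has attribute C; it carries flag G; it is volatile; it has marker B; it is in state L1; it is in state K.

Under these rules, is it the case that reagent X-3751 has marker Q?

Yes

By R3 (it has attribute Z1, it is in state K, it carries flag G): it is corrosive.
By R4 (it is flammable, it satisfies condition A1): it satisfies condition H.
By R6 (it satisfies condition H, it carries flag G, it has attribute C): it is inert.
By R15 (it satisfies condition A1): it is classified as E1.
By R21 (it requires a fume hood): it carries flag T.
By R26 (it has marker A): it is in category V.
By R28 (it is classified as E1, it is corrosive): it satisfies condition X.
By R29 (it satisfies condition L): it meets criterion S.
By R32 (it has attribute C, it has attribute Z1): it is a strong acid.
By R9 (it is in category V, it is flammable, it carries flag G): it is a base.
By R10 (it is inert, it has attribute Z1, it is a strong acid): it has marker H1.
By R13 (it meets criterion S, it carries flag T): it has attribute W.
By R30 (it has attribute W, it carries flag G, it is a base): it is hazardous.
By R8 (it has marker H1, it satisfies condition X): it has marker D1.
By R24 (it is hazardous, it has attribute Z1): it is stored cold.
By R2 (it is stored cold): it is labeled.
By R7 (it is labeled, it has marker D1): it has marker Q.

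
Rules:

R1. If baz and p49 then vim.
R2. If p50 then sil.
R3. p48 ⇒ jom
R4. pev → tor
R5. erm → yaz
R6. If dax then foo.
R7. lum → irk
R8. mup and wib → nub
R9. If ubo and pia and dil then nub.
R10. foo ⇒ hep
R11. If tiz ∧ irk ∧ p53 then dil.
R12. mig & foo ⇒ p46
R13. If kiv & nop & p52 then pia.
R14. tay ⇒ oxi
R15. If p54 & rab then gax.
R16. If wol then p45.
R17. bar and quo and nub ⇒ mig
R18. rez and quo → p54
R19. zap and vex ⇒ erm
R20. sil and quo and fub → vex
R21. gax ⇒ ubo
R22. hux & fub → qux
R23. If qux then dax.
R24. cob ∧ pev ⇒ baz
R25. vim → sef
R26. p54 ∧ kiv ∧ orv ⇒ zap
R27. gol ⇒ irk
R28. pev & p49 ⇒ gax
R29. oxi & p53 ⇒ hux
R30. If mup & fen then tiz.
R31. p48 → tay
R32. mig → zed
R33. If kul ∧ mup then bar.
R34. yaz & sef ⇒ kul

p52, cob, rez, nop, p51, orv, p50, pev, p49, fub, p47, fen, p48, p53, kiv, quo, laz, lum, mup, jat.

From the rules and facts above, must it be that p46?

Yes

sil  (by R2: p50)
irk  (by R7: lum)
pia  (by R13: kiv, nop, p52)
p54  (by R18: rez, quo)
vex  (by R20: sil, quo, fub)
baz  (by R24: cob, pev)
zap  (by R26: p54, kiv, orv)
gax  (by R28: pev, p49)
tiz  (by R30: mup, fen)
tay  (by R31: p48)
vim  (by R1: baz, p49)
dil  (by R11: tiz, irk, p53)
oxi  (by R14: tay)
erm  (by R19: zap, vex)
ubo  (by R21: gax)
sef  (by R25: vim)
hux  (by R29: oxi, p53)
yaz  (by R5: erm)
nub  (by R9: ubo, pia, dil)
qux  (by R22: hux, fub)
dax  (by R23: qux)
kul  (by R34: yaz, sef)
foo  (by R6: dax)
bar  (by R33: kul, mup)
mig  (by R17: bar, quo, nub)
p46  (by R12: mig, foo)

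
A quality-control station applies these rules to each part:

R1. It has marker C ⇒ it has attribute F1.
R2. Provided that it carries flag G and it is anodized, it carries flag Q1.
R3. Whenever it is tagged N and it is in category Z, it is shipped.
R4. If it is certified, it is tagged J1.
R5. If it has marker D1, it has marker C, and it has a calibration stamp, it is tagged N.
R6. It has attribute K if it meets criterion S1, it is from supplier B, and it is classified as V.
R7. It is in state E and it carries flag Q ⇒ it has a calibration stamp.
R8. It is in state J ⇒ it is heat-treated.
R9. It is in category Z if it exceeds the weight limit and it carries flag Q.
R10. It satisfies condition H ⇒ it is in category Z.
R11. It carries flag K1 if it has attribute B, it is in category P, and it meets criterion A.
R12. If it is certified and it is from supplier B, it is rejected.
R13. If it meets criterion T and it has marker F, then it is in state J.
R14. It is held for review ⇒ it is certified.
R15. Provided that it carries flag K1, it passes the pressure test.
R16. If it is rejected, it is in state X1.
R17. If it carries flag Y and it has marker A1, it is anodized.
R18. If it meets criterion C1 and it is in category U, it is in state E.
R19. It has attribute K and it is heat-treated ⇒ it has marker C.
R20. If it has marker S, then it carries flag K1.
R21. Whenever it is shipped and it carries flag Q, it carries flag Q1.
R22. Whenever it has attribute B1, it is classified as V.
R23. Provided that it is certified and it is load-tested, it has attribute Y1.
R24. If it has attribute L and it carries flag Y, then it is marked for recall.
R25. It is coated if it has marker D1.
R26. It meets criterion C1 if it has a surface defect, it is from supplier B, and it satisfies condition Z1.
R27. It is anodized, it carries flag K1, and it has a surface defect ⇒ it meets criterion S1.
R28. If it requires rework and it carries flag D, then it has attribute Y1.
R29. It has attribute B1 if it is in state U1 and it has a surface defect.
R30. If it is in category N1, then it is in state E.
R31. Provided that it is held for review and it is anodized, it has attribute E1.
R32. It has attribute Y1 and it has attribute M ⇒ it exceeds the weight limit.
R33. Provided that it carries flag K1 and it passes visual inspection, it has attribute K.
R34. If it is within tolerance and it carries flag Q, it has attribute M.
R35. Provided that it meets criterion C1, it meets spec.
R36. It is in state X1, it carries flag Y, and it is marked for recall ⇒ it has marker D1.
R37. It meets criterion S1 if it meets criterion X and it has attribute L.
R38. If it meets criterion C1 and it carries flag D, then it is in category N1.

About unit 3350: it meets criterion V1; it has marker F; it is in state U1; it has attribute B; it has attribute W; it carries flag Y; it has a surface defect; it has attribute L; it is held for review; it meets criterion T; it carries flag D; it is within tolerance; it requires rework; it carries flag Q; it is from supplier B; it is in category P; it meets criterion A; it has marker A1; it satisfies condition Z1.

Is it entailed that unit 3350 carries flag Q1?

Yes

By R11 (it has attribute B, it is in category P, it meets criterion A): it carries flag K1.
By R13 (it meets criterion T, it has marker F): it is in state J.
By R14 (it is held for review): it is certified.
By R17 (it carries flag Y, it has marker A1): it is anodized.
By R24 (it has attribute L, it carries flag Y): it is marked for recall.
By R26 (it has a surface defect, it is from supplier B, it satisfies condition Z1): it meets criterion C1.
By R27 (it is anodized, it carries flag K1, it has a surface defect): it meets criterion S1.
By R28 (it requires rework, it carries flag D): it has attribute Y1.
By R29 (it is in state U1, it has a surface defect): it has attribute B1.
By R34 (it is within tolerance, it carries flag Q): it has attribute M.
By R38 (it meets criterion C1, it carries flag D): it is in category N1.
By R8 (it is in state J): it is heat-treated.
By R12 (it is certified, it is from supplier B): it is rejected.
By R16 (it is rejected): it is in state X1.
By R22 (it has attribute B1): it is classified as V.
By R30 (it is in category N1): it is in state E.
By R32 (it has attribute Y1, it has attribute M): it exceeds the weight limit.
By R36 (it is in state X1, it carries flag Y, it is marked for recall): it has marker D1.
By R6 (it meets criterion S1, it is from supplier B, it is classified as V): it has attribute K.
By R7 (it is in state E, it carries flag Q): it has a calibration stamp.
By R9 (it exceeds the weight limit, it carries flag Q): it is in category Z.
By R19 (it has attribute K, it is heat-treated): it has marker C.
By R5 (it has marker D1, it has marker C, it has a calibration stamp): it is tagged N.
By R3 (it is tagged N, it is in category Z): it is shipped.
By R21 (it is shipped, it carries flag Q): it carries flag Q1.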